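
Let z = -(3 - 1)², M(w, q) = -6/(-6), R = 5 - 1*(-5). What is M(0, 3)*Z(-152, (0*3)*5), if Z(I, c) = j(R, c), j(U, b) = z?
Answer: -4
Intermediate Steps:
R = 10 (R = 5 + 5 = 10)
M(w, q) = 1 (M(w, q) = -6*(-⅙) = 1)
z = -4 (z = -1*2² = -1*4 = -4)
j(U, b) = -4
Z(I, c) = -4
M(0, 3)*Z(-152, (0*3)*5) = 1*(-4) = -4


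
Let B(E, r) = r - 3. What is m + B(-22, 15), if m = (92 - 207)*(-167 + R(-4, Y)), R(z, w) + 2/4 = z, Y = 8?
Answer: 39469/2 ≈ 19735.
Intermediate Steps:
R(z, w) = -½ + z
B(E, r) = -3 + r
m = 39445/2 (m = (92 - 207)*(-167 + (-½ - 4)) = -115*(-167 - 9/2) = -115*(-343/2) = 39445/2 ≈ 19723.)
m + B(-22, 15) = 39445/2 + (-3 + 15) = 39445/2 + 12 = 39469/2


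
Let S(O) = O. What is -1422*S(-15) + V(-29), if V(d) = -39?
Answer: 21291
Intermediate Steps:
-1422*S(-15) + V(-29) = -1422*(-15) - 39 = 21330 - 39 = 21291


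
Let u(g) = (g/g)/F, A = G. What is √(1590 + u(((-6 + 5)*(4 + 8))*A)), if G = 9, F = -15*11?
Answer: √43287585/165 ≈ 39.875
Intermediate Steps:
F = -165
A = 9
u(g) = -1/165 (u(g) = (g/g)/(-165) = 1*(-1/165) = -1/165)
√(1590 + u(((-6 + 5)*(4 + 8))*A)) = √(1590 - 1/165) = √(262349/165) = √43287585/165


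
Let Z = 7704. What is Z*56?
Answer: 431424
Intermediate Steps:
Z*56 = 7704*56 = 431424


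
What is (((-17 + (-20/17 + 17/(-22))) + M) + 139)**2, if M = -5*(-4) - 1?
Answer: 2704520025/139876 ≈ 19335.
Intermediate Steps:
M = 19 (M = 20 - 1 = 19)
(((-17 + (-20/17 + 17/(-22))) + M) + 139)**2 = (((-17 + (-20/17 + 17/(-22))) + 19) + 139)**2 = (((-17 + (-20*1/17 + 17*(-1/22))) + 19) + 139)**2 = (((-17 + (-20/17 - 17/22)) + 19) + 139)**2 = (((-17 - 729/374) + 19) + 139)**2 = ((-7087/374 + 19) + 139)**2 = (19/374 + 139)**2 = (52005/374)**2 = 2704520025/139876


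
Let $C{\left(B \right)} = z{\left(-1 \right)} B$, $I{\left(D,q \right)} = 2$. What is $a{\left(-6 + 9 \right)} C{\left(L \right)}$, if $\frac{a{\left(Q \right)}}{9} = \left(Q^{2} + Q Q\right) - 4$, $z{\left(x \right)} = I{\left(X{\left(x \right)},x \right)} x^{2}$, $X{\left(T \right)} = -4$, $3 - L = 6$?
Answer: $-756$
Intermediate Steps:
$L = -3$ ($L = 3 - 6 = -3$)
$z{\left(x \right)} = 2 x^{2}$
$a{\left(Q \right)} = -36 + 18 Q^{2}$ ($a{\left(Q \right)} = 9 \left(\left(Q^{2} + Q Q\right) - 4\right) = 9 \left(\left(Q^{2} + Q^{2}\right) - 4\right) = 9 \left(2 Q^{2} - 4\right) = 9 \left(-4 + 2 Q^{2}\right) = -36 + 18 Q^{2}$)
$C{\left(B \right)} = 2 B$ ($C{\left(B \right)} = 2 \left(-1\right)^{2} B = 2 \cdot 1 B = 2 B$)
$a{\left(-6 + 9 \right)} C{\left(L \right)} = \left(-36 + 18 \left(-6 + 9\right)^{2}\right) 2 \left(-3\right) = \left(-36 + 18 \cdot 3^{2}\right) \left(-6\right) = \left(-36 + 18 \cdot 9\right) \left(-6\right) = \left(-36 + 162\right) \left(-6\right) = 126 \left(-6\right) = -756$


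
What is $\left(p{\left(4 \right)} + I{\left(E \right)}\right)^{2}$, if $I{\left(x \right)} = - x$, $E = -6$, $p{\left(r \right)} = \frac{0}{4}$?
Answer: $36$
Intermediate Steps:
$p{\left(r \right)} = 0$ ($p{\left(r \right)} = 0 \cdot \frac{1}{4} = 0$)
$\left(p{\left(4 \right)} + I{\left(E \right)}\right)^{2} = \left(0 - -6\right)^{2} = \left(0 + 6\right)^{2} = 6^{2} = 36$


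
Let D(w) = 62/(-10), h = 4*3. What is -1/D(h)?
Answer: 5/31 ≈ 0.16129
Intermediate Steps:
h = 12
D(w) = -31/5 (D(w) = 62*(-1/10) = -31/5)
-1/D(h) = -1/(-31/5) = -1*(-5/31) = 5/31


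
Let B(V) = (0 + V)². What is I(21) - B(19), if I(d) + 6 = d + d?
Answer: -325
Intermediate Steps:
I(d) = -6 + 2*d (I(d) = -6 + (d + d) = -6 + 2*d)
B(V) = V²
I(21) - B(19) = (-6 + 2*21) - 1*19² = (-6 + 42) - 1*361 = 36 - 361 = -325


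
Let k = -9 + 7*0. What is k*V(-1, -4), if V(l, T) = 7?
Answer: -63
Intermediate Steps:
k = -9 (k = -9 + 0 = -9)
k*V(-1, -4) = -9*7 = -63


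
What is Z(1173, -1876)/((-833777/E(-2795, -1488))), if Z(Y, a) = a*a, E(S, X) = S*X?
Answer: -2090992001280/119111 ≈ -1.7555e+7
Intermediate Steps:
Z(Y, a) = a**2
Z(1173, -1876)/((-833777/E(-2795, -1488))) = (-1876)**2/((-833777/((-2795*(-1488))))) = 3519376/((-833777/4158960)) = 3519376/((-833777*1/4158960)) = 3519376/(-833777/4158960) = 3519376*(-4158960/833777) = -2090992001280/119111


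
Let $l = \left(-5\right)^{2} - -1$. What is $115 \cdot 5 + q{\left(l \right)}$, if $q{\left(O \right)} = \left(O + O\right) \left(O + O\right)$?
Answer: $3279$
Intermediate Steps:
$l = 26$ ($l = 25 + 1 = 26$)
$q{\left(O \right)} = 4 O^{2}$ ($q{\left(O \right)} = 2 O 2 O = 4 O^{2}$)
$115 \cdot 5 + q{\left(l \right)} = 115 \cdot 5 + 4 \cdot 26^{2} = 575 + 4 \cdot 676 = 575 + 2704 = 3279$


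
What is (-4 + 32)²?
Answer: 784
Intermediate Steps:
(-4 + 32)² = 28² = 784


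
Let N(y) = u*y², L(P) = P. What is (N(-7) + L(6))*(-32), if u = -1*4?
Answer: 6080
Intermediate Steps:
u = -4
N(y) = -4*y²
(N(-7) + L(6))*(-32) = (-4*(-7)² + 6)*(-32) = (-4*49 + 6)*(-32) = (-196 + 6)*(-32) = -190*(-32) = 6080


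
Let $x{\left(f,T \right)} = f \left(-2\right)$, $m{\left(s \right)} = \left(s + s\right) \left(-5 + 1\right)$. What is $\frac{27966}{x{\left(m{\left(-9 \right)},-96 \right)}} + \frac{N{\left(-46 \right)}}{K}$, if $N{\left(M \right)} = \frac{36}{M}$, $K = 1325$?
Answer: $- \frac{142044407}{731400} \approx -194.21$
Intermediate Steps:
$m{\left(s \right)} = - 8 s$ ($m{\left(s \right)} = 2 s \left(-4\right) = - 8 s$)
$x{\left(f,T \right)} = - 2 f$
$\frac{27966}{x{\left(m{\left(-9 \right)},-96 \right)}} + \frac{N{\left(-46 \right)}}{K} = \frac{27966}{\left(-2\right) \left(\left(-8\right) \left(-9\right)\right)} + \frac{36 \frac{1}{-46}}{1325} = \frac{27966}{\left(-2\right) 72} + 36 \left(- \frac{1}{46}\right) \frac{1}{1325} = \frac{27966}{-144} - \frac{18}{30475} = 27966 \left(- \frac{1}{144}\right) - \frac{18}{30475} = - \frac{4661}{24} - \frac{18}{30475} = - \frac{142044407}{731400}$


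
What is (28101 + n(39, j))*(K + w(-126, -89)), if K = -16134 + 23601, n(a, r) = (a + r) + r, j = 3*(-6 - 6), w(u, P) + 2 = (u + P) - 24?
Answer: 202819368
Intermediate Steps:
w(u, P) = -26 + P + u (w(u, P) = -2 + ((u + P) - 24) = -2 + ((P + u) - 24) = -2 + (-24 + P + u) = -26 + P + u)
j = -36 (j = 3*(-12) = -36)
n(a, r) = a + 2*r
K = 7467
(28101 + n(39, j))*(K + w(-126, -89)) = (28101 + (39 + 2*(-36)))*(7467 + (-26 - 89 - 126)) = (28101 + (39 - 72))*(7467 - 241) = (28101 - 33)*7226 = 28068*7226 = 202819368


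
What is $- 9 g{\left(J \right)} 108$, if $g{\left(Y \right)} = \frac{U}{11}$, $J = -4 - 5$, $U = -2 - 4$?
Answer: $\frac{5832}{11} \approx 530.18$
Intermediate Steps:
$U = -6$ ($U = -2 - 4 = -6$)
$J = -9$
$g{\left(Y \right)} = - \frac{6}{11}$
$- 9 g{\left(J \right)} 108 = \left(-9\right) \left(- \frac{6}{11}\right) 108 = \frac{54}{11} \cdot 108 = \frac{5832}{11}$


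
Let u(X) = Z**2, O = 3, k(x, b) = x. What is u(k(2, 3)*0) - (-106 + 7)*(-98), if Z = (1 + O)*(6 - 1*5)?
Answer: -9686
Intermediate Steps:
Z = 4 (Z = (1 + 3)*(6 - 1*5) = 4*(6 - 5) = 4*1 = 4)
u(X) = 16 (u(X) = 4**2 = 16)
u(k(2, 3)*0) - (-106 + 7)*(-98) = 16 - (-106 + 7)*(-98) = 16 - (-99)*(-98) = 16 - 1*9702 = 16 - 9702 = -9686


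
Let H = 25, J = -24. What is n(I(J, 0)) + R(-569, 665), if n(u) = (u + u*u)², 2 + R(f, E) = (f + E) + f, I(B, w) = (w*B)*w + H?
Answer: 422025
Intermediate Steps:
I(B, w) = 25 + B*w² (I(B, w) = (w*B)*w + 25 = (B*w)*w + 25 = B*w² + 25 = 25 + B*w²)
R(f, E) = -2 + E + 2*f (R(f, E) = -2 + ((f + E) + f) = -2 + ((E + f) + f) = -2 + (E + 2*f) = -2 + E + 2*f)
n(u) = (u + u²)²
n(I(J, 0)) + R(-569, 665) = (25 - 24*0²)²*(1 + (25 - 24*0²))² + (-2 + 665 + 2*(-569)) = (25 - 24*0)²*(1 + (25 - 24*0))² + (-2 + 665 - 1138) = (25 + 0)²*(1 + (25 + 0))² - 475 = 25²*(1 + 25)² - 475 = 625*26² - 475 = 625*676 - 475 = 422500 - 475 = 422025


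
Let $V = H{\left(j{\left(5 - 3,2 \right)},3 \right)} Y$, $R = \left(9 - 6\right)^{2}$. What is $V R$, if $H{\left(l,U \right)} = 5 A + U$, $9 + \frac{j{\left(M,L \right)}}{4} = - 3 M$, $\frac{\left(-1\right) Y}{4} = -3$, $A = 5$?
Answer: $3024$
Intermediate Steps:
$Y = 12$ ($Y = \left(-4\right) \left(-3\right) = 12$)
$j{\left(M,L \right)} = -36 - 12 M$ ($j{\left(M,L \right)} = -36 + 4 \left(- 3 M\right) = -36 - 12 M$)
$H{\left(l,U \right)} = 25 + U$ ($H{\left(l,U \right)} = 5 \cdot 5 + U = 25 + U$)
$R = 9$ ($R = 3^{2} = 9$)
$V = 336$ ($V = \left(25 + 3\right) 12 = 28 \cdot 12 = 336$)
$V R = 336 \cdot 9 = 3024$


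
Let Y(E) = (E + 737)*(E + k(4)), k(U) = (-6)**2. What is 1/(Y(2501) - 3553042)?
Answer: 1/4661764 ≈ 2.1451e-7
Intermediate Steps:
k(U) = 36
Y(E) = (36 + E)*(737 + E) (Y(E) = (E + 737)*(E + 36) = (737 + E)*(36 + E) = (36 + E)*(737 + E))
1/(Y(2501) - 3553042) = 1/((26532 + 2501**2 + 773*2501) - 3553042) = 1/((26532 + 6255001 + 1933273) - 3553042) = 1/(8214806 - 3553042) = 1/4661764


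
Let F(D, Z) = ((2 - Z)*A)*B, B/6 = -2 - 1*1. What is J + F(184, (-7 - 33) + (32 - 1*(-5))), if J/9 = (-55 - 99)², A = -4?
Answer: 213804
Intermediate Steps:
B = -18 (B = 6*(-2 - 1*1) = 6*(-2 - 1) = 6*(-3) = -18)
J = 213444 (J = 9*(-55 - 99)² = 9*(-154)² = 9*23716 = 213444)
F(D, Z) = 144 - 72*Z (F(D, Z) = ((2 - Z)*(-4))*(-18) = (-8 + 4*Z)*(-18) = 144 - 72*Z)
J + F(184, (-7 - 33) + (32 - 1*(-5))) = 213444 + (144 - 72*((-7 - 33) + (32 - 1*(-5)))) = 213444 + (144 - 72*(-40 + (32 + 5))) = 213444 + (144 - 72*(-40 + 37)) = 213444 + (144 - 72*(-3)) = 213444 + (144 + 216) = 213444 + 360 = 213804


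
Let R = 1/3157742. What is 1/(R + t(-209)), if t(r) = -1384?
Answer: -3157742/4370314927 ≈ -0.00072254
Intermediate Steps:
R = 1/3157742 ≈ 3.1668e-7
1/(R + t(-209)) = 1/(1/3157742 - 1384) = 1/(-4370314927/3157742) = -3157742/4370314927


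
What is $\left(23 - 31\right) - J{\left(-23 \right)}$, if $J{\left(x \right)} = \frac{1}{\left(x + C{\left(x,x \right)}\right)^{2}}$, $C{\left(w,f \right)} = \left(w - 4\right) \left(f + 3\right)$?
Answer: $- \frac{2138313}{267289} \approx -8.0$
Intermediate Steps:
$C{\left(w,f \right)} = \left(-4 + w\right) \left(3 + f\right)$
$J{\left(x \right)} = \frac{1}{\left(-12 + x^{2}\right)^{2}}$ ($J{\left(x \right)} = \frac{1}{\left(x + \left(-12 - 4 x + 3 x + x x\right)\right)^{2}} = \frac{1}{\left(x + \left(-12 - 4 x + 3 x + x^{2}\right)\right)^{2}} = \frac{1}{\left(x - \left(12 + x - x^{2}\right)\right)^{2}} = \frac{1}{\left(-12 + x^{2}\right)^{2}}$)
$\left(23 - 31\right) - J{\left(-23 \right)} = \left(23 - 31\right) - \frac{1}{\left(-12 + \left(-23\right)^{2}\right)^{2}} = \left(23 - 31\right) - \frac{1}{\left(-12 + 529\right)^{2}} = -8 - \frac{1}{267289} = - \frac{2138313}{267289}$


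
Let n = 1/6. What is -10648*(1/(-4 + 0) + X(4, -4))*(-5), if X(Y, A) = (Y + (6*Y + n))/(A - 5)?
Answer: -4858150/27 ≈ -1.7993e+5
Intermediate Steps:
n = ⅙ (n = 1*(⅙) = ⅙ ≈ 0.16667)
X(Y, A) = (⅙ + 7*Y)/(-5 + A) (X(Y, A) = (Y + (6*Y + ⅙))/(A - 5) = (Y + (⅙ + 6*Y))/(-5 + A) = (⅙ + 7*Y)/(-5 + A))
-10648*(1/(-4 + 0) + X(4, -4))*(-5) = -10648*(1/(-4 + 0) + (1 + 42*4)/(6*(-5 - 4)))*(-5) = -10648*(1/(-4) + (⅙)*(1 + 168)/(-9))*(-5) = -10648*(-¼ + (⅙)*(-⅑)*169)*(-5) = -10648*(-¼ - 169/54)*(-5) = -(-971630)*(-5)/27 = -10648*1825/108 = -4858150/27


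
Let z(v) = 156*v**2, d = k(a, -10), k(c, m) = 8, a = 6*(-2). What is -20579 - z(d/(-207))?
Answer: -293933185/14283 ≈ -20579.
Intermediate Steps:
a = -12
d = 8
-20579 - z(d/(-207)) = -20579 - 156*(8/(-207))**2 = -20579 - 156*(8*(-1/207))**2 = -20579 - 156*(-8/207)**2 = -20579 - 156*64/42849 = -20579 - 1*3328/14283 = -20579 - 3328/14283 = -293933185/14283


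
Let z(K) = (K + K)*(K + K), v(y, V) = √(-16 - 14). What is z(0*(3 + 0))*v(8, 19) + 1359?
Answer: 1359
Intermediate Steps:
v(y, V) = I*√30 (v(y, V) = √(-30) = I*√30)
z(K) = 4*K² (z(K) = (2*K)*(2*K) = 4*K²)
z(0*(3 + 0))*v(8, 19) + 1359 = (4*(0*(3 + 0))²)*(I*√30) + 1359 = (4*(0*3)²)*(I*√30) + 1359 = (4*0²)*(I*√30) + 1359 = (4*0)*(I*√30) + 1359 = 0*(I*√30) + 1359 = 0 + 1359 = 1359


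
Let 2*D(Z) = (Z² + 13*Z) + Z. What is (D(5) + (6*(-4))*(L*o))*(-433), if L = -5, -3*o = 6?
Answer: 166705/2 ≈ 83353.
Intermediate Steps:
o = -2 (o = -⅓*6 = -2)
D(Z) = Z²/2 + 7*Z (D(Z) = ((Z² + 13*Z) + Z)/2 = (Z² + 14*Z)/2 = Z²/2 + 7*Z)
(D(5) + (6*(-4))*(L*o))*(-433) = ((½)*5*(14 + 5) + (6*(-4))*(-5*(-2)))*(-433) = ((½)*5*19 - 24*10)*(-433) = (95/2 - 240)*(-433) = -385/2*(-433) = 166705/2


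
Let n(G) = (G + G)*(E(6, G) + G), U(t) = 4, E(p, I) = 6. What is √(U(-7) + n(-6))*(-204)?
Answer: -408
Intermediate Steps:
n(G) = 2*G*(6 + G) (n(G) = (G + G)*(6 + G) = (2*G)*(6 + G) = 2*G*(6 + G))
√(U(-7) + n(-6))*(-204) = √(4 + 2*(-6)*(6 - 6))*(-204) = √(4 + 2*(-6)*0)*(-204) = √(4 + 0)*(-204) = √4*(-204) = 2*(-204) = -408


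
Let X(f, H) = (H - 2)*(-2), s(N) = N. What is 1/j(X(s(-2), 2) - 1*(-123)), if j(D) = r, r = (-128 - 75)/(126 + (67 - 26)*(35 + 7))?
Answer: -264/29 ≈ -9.1035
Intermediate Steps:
X(f, H) = 4 - 2*H (X(f, H) = (-2 + H)*(-2) = 4 - 2*H)
r = -29/264 (r = -203/(126 + 41*42) = -203/(126 + 1722) = -203/1848 = -203*1/1848 = -29/264 ≈ -0.10985)
j(D) = -29/264
1/j(X(s(-2), 2) - 1*(-123)) = 1/(-29/264) = -264/29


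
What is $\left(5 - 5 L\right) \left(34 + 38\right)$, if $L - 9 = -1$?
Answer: $-2520$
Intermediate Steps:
$L = 8$ ($L = 9 - 1 = 8$)
$\left(5 - 5 L\right) \left(34 + 38\right) = \left(5 - 40\right) \left(34 + 38\right) = \left(5 - 40\right) 72 = \left(-35\right) 72 = -2520$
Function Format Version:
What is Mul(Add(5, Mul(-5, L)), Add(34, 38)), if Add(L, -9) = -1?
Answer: -2520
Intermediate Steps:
L = 8 (L = Add(9, -1) = 8)
Mul(Add(5, Mul(-5, L)), Add(34, 38)) = Mul(Add(5, Mul(-5, 8)), Add(34, 38)) = Mul(Add(5, -40), 72) = Mul(-35, 72) = -2520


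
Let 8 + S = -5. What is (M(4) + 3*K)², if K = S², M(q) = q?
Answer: 261121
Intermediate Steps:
S = -13 (S = -8 - 5 = -13)
K = 169 (K = (-13)² = 169)
(M(4) + 3*K)² = (4 + 3*169)² = (4 + 507)² = 511² = 261121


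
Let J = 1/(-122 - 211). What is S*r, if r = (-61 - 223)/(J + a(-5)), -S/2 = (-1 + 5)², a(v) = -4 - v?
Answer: 756576/83 ≈ 9115.4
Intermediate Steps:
J = -1/333 (J = 1/(-333) = -1/333 ≈ -0.0030030)
S = -32 (S = -2*(-1 + 5)² = -2*4² = -2*16 = -32)
r = -23643/83 (r = (-61 - 223)/(-1/333 + (-4 - 1*(-5))) = -284/(-1/333 + (-4 + 5)) = -284/(-1/333 + 1) = -284/332/333 = -284*333/332 = -23643/83 ≈ -284.86)
S*r = -32*(-23643/83) = 756576/83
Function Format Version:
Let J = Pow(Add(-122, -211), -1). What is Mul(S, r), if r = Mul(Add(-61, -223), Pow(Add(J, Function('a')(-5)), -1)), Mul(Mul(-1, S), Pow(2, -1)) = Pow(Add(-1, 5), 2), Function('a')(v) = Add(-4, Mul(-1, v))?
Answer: Rational(756576, 83) ≈ 9115.4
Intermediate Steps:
J = Rational(-1, 333) (J = Pow(-333, -1) = Rational(-1, 333) ≈ -0.0030030)
S = -32 (S = Mul(-2, Pow(Add(-1, 5), 2)) = Mul(-2, Pow(4, 2)) = Mul(-2, 16) = -32)
r = Rational(-23643, 83) (r = Mul(Add(-61, -223), Pow(Add(Rational(-1, 333), Add(-4, Mul(-1, -5))), -1)) = Mul(-284, Pow(Add(Rational(-1, 333), Add(-4, 5)), -1)) = Mul(-284, Pow(Add(Rational(-1, 333), 1), -1)) = Mul(-284, Pow(Rational(332, 333), -1)) = Mul(-284, Rational(333, 332)) = Rational(-23643, 83) ≈ -284.86)
Mul(S, r) = Mul(-32, Rational(-23643, 83)) = Rational(756576, 83)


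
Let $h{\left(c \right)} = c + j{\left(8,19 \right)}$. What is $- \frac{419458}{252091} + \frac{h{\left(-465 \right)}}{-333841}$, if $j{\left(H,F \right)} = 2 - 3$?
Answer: $- \frac{139914803772}{84158311531} \approx -1.6625$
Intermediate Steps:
$j{\left(H,F \right)} = -1$
$h{\left(c \right)} = -1 + c$ ($h{\left(c \right)} = c - 1 = -1 + c$)
$- \frac{419458}{252091} + \frac{h{\left(-465 \right)}}{-333841} = - \frac{419458}{252091} + \frac{-1 - 465}{-333841} = \left(-419458\right) \frac{1}{252091} - - \frac{466}{333841} = - \frac{419458}{252091} + \frac{466}{333841} = - \frac{139914803772}{84158311531}$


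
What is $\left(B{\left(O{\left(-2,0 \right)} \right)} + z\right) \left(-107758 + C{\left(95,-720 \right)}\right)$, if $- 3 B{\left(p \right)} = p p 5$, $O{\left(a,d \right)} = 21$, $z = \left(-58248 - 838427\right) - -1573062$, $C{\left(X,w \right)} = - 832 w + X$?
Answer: $331999852804$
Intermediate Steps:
$C{\left(X,w \right)} = X - 832 w$
$z = 676387$ ($z = -896675 + 1573062 = 676387$)
$B{\left(p \right)} = - \frac{5 p^{2}}{3}$ ($B{\left(p \right)} = - \frac{p p 5}{3} = - \frac{p^{2} \cdot 5}{3} = - \frac{5 p^{2}}{3}$)
$\left(B{\left(O{\left(-2,0 \right)} \right)} + z\right) \left(-107758 + C{\left(95,-720 \right)}\right) = \left(- \frac{5 \cdot 21^{2}}{3} + 676387\right) \left(-107758 + \left(95 - -599040\right)\right) = \left(\left(- \frac{5}{3}\right) 441 + 676387\right) \left(-107758 + \left(95 + 599040\right)\right) = \left(-735 + 676387\right) \left(-107758 + 599135\right) = 675652 \cdot 491377 = 331999852804$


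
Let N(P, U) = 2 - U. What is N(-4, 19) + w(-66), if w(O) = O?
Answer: -83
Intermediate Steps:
N(P, U) = 2 - U
N(-4, 19) + w(-66) = (2 - 1*19) - 66 = (2 - 19) - 66 = -17 - 66 = -83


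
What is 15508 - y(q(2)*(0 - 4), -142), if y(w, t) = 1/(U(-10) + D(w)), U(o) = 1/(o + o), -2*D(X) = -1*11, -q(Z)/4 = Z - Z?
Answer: 1690352/109 ≈ 15508.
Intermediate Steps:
q(Z) = 0 (q(Z) = -4*(Z - Z) = -4*0 = 0)
D(X) = 11/2 (D(X) = -(-1)*11/2 = -½*(-11) = 11/2)
U(o) = 1/(2*o)
y(w, t) = 20/109 (y(w, t) = 1/((½)/(-10) + 11/2) = 1/((½)*(-⅒) + 11/2) = 1/(-1/20 + 11/2) = 1/(109/20) = 20/109)
15508 - y(q(2)*(0 - 4), -142) = 15508 - 1*20/109 = 15508 - 20/109 = 1690352/109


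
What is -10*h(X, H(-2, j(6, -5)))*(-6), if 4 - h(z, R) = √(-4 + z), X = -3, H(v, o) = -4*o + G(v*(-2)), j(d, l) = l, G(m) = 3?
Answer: 240 - 60*I*√7 ≈ 240.0 - 158.75*I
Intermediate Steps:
H(v, o) = 3 - 4*o (H(v, o) = -4*o + 3 = 3 - 4*o)
h(z, R) = 4 - √(-4 + z)
-10*h(X, H(-2, j(6, -5)))*(-6) = -10*(4 - √(-4 - 3))*(-6) = -10*(4 - √(-7))*(-6) = -10*(4 - I*√7)*(-6) = (-40 + 10*I*√7)*(-6) = 240 - 60*I*√7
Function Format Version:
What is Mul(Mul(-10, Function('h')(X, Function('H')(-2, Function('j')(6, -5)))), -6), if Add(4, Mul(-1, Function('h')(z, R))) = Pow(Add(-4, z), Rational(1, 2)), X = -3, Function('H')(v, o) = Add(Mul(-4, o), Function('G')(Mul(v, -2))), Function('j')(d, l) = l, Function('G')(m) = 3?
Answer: Add(240, Mul(-60, I, Pow(7, Rational(1, 2)))) ≈ Add(240.00, Mul(-158.75, I))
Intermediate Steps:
Function('H')(v, o) = Add(3, Mul(-4, o)) (Function('H')(v, o) = Add(Mul(-4, o), 3) = Add(3, Mul(-4, o)))
Function('h')(z, R) = Add(4, Mul(-1, Pow(Add(-4, z), Rational(1, 2))))
Mul(Mul(-10, Function('h')(X, Function('H')(-2, Function('j')(6, -5)))), -6) = Mul(Mul(-10, Add(4, Mul(-1, Pow(Add(-4, -3), Rational(1, 2))))), -6) = Mul(Mul(-10, Add(4, Mul(-1, Pow(-7, Rational(1, 2))))), -6) = Mul(Mul(-10, Add(4, Mul(-1, Mul(I, Pow(7, Rational(1, 2)))))), -6) = Mul(Mul(-10, Add(4, Mul(-1, I, Pow(7, Rational(1, 2))))), -6) = Mul(Add(-40, Mul(10, I, Pow(7, Rational(1, 2)))), -6) = Add(240, Mul(-60, I, Pow(7, Rational(1, 2))))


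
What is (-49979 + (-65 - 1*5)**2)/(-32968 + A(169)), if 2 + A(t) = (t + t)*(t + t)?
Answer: -45079/81274 ≈ -0.55466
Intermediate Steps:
A(t) = -2 + 4*t**2 (A(t) = -2 + (t + t)*(t + t) = -2 + (2*t)*(2*t) = -2 + 4*t**2)
(-49979 + (-65 - 1*5)**2)/(-32968 + A(169)) = (-49979 + (-65 - 1*5)**2)/(-32968 + (-2 + 4*169**2)) = (-49979 + (-65 - 5)**2)/(-32968 + (-2 + 4*28561)) = (-49979 + (-70)**2)/(-32968 + (-2 + 114244)) = (-49979 + 4900)/(-32968 + 114242) = -45079/81274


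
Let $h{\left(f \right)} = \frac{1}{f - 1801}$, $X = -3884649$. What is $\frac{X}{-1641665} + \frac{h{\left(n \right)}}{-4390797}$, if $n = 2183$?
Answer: $\frac{6515661375304981}{2753539183175910} \approx 2.3663$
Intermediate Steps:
$h{\left(f \right)} = \frac{1}{-1801 + f}$
$\frac{X}{-1641665} + \frac{h{\left(n \right)}}{-4390797} = - \frac{3884649}{-1641665} + \frac{1}{\left(-1801 + 2183\right) \left(-4390797\right)} = \left(-3884649\right) \left(- \frac{1}{1641665}\right) + \frac{1}{382} \left(- \frac{1}{4390797}\right) = \frac{3884649}{1641665} + \frac{1}{382} \left(- \frac{1}{4390797}\right) = \frac{3884649}{1641665} - \frac{1}{1677284454} = \frac{6515661375304981}{2753539183175910}$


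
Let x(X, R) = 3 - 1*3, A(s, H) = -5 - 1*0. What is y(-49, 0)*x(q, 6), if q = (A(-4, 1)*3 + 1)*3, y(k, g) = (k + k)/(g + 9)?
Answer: 0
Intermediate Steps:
A(s, H) = -5 (A(s, H) = -5 + 0 = -5)
y(k, g) = 2*k/(9 + g) (y(k, g) = (2*k)/(9 + g) = 2*k/(9 + g))
q = -42 (q = (-5*3 + 1)*3 = (-15 + 1)*3 = -14*3 = -42)
x(X, R) = 0 (x(X, R) = 3 - 3 = 0)
y(-49, 0)*x(q, 6) = (2*(-49)/(9 + 0))*0 = (2*(-49)/9)*0 = (2*(-49)*(⅑))*0 = -98/9*0 = 0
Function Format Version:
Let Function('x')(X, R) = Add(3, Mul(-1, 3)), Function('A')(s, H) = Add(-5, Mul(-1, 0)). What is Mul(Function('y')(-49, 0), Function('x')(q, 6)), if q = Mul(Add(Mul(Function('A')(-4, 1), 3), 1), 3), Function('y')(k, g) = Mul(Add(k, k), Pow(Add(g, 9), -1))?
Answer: 0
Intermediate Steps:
Function('A')(s, H) = -5 (Function('A')(s, H) = Add(-5, 0) = -5)
Function('y')(k, g) = Mul(2, k, Pow(Add(9, g), -1)) (Function('y')(k, g) = Mul(Mul(2, k), Pow(Add(9, g), -1)) = Mul(2, k, Pow(Add(9, g), -1)))
q = -42 (q = Mul(Add(Mul(-5, 3), 1), 3) = Mul(Add(-15, 1), 3) = Mul(-14, 3) = -42)
Function('x')(X, R) = 0 (Function('x')(X, R) = Add(3, -3) = 0)
Mul(Function('y')(-49, 0), Function('x')(q, 6)) = Mul(Mul(2, -49, Pow(Add(9, 0), -1)), 0) = Mul(Mul(2, -49, Pow(9, -1)), 0) = Mul(Mul(2, -49, Rational(1, 9)), 0) = Mul(Rational(-98, 9), 0) = 0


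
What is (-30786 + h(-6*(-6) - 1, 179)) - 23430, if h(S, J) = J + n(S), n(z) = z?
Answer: -54002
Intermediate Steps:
h(S, J) = J + S
(-30786 + h(-6*(-6) - 1, 179)) - 23430 = (-30786 + (179 + (-6*(-6) - 1))) - 23430 = (-30786 + (179 + (36 - 1))) - 23430 = (-30786 + (179 + 35)) - 23430 = (-30786 + 214) - 23430 = -30572 - 23430 = -54002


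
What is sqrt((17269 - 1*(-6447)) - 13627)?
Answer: 3*sqrt(1121) ≈ 100.44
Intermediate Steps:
sqrt((17269 - 1*(-6447)) - 13627) = sqrt((17269 + 6447) - 13627) = sqrt(23716 - 13627) = sqrt(10089) = 3*sqrt(1121)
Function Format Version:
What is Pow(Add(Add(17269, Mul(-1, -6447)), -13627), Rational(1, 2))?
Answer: Mul(3, Pow(1121, Rational(1, 2))) ≈ 100.44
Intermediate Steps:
Pow(Add(Add(17269, Mul(-1, -6447)), -13627), Rational(1, 2)) = Pow(Add(Add(17269, 6447), -13627), Rational(1, 2)) = Pow(Add(23716, -13627), Rational(1, 2)) = Pow(10089, Rational(1, 2)) = Mul(3, Pow(1121, Rational(1, 2)))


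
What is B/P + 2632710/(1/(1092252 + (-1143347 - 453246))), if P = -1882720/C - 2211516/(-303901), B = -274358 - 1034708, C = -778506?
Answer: -761430514012756252880889/573459741454 ≈ -1.3278e+12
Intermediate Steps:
B = -1309066
P = 1146919482908/118294375953 (P = -1882720/(-778506) - 2211516/(-303901) = -1882720*(-1/778506) - 2211516*(-1/303901) = 941360/389253 + 2211516/303901 = 1146919482908/118294375953 ≈ 9.6955)
B/P + 2632710/(1/(1092252 + (-1143347 - 453246))) = -1309066/1146919482908/118294375953 + 2632710/(1/(1092252 + (-1143347 - 453246))) = -1309066*118294375953/1146919482908 + 2632710/(1/(1092252 - 1596593)) = -77427572775644949/573459741454 + 2632710/(1/(-504341)) = -77427572775644949/573459741454 + 2632710/(-1/504341) = -77427572775644949/573459741454 + 2632710*(-504341) = -77427572775644949/573459741454 - 1327783594110 = -761430514012756252880889/573459741454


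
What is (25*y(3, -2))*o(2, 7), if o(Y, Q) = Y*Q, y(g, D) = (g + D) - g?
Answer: -700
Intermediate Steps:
y(g, D) = D (y(g, D) = (D + g) - g = D)
o(Y, Q) = Q*Y
(25*y(3, -2))*o(2, 7) = (25*(-2))*(7*2) = -50*14 = -700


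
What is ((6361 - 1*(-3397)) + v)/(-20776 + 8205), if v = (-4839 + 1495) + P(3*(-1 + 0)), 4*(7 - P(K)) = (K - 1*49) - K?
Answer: -25733/50284 ≈ -0.51175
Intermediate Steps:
P(K) = 77/4 (P(K) = 7 - ((K - 1*49) - K)/4 = 7 - ((K - 49) - K)/4 = 7 - ((-49 + K) - K)/4 = 7 - ¼*(-49) = 7 + 49/4 = 77/4)
v = -13299/4 (v = (-4839 + 1495) + 77/4 = -3344 + 77/4 = -13299/4 ≈ -3324.8)
((6361 - 1*(-3397)) + v)/(-20776 + 8205) = ((6361 - 1*(-3397)) - 13299/4)/(-20776 + 8205) = ((6361 + 3397) - 13299/4)/(-12571) = (9758 - 13299/4)*(-1/12571) = (25733/4)*(-1/12571) = -25733/50284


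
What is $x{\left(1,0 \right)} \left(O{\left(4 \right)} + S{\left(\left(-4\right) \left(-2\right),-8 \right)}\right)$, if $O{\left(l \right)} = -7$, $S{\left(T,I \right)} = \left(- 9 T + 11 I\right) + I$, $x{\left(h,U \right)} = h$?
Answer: $-175$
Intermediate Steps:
$S{\left(T,I \right)} = - 9 T + 12 I$
$x{\left(1,0 \right)} \left(O{\left(4 \right)} + S{\left(\left(-4\right) \left(-2\right),-8 \right)}\right) = 1 \left(-7 - \left(96 + 9 \left(\left(-4\right) \left(-2\right)\right)\right)\right) = 1 \left(-7 - 168\right) = 1 \left(-175\right) = -175$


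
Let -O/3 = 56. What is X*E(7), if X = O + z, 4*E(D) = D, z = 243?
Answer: 525/4 ≈ 131.25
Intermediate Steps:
E(D) = D/4
O = -168 (O = -3*56 = -168)
X = 75 (X = -168 + 243 = 75)
X*E(7) = 75*((¼)*7) = 75*(7/4) = 525/4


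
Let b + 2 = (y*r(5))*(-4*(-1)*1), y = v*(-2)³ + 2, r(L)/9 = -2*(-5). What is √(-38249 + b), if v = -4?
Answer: 37*I*√19 ≈ 161.28*I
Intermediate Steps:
r(L) = 90 (r(L) = 9*(-2*(-5)) = 9*10 = 90)
y = 34 (y = -4*(-2)³ + 2 = -4*(-8) + 2 = 32 + 2 = 34)
b = 12238 (b = -2 + (34*90)*(-4*(-1)*1) = -2 + 3060*(4*1) = -2 + 3060*4 = -2 + 12240 = 12238)
√(-38249 + b) = √(-38249 + 12238) = √(-26011) = 37*I*√19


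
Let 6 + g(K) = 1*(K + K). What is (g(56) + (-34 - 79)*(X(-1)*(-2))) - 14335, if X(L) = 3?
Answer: -13551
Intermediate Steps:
g(K) = -6 + 2*K (g(K) = -6 + 1*(K + K) = -6 + 1*(2*K) = -6 + 2*K)
(g(56) + (-34 - 79)*(X(-1)*(-2))) - 14335 = ((-6 + 2*56) + (-34 - 79)*(3*(-2))) - 14335 = ((-6 + 112) - 113*(-6)) - 14335 = (106 + 678) - 14335 = 784 - 14335 = -13551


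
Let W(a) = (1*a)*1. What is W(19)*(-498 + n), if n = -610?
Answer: -21052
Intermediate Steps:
W(a) = a (W(a) = a*1 = a)
W(19)*(-498 + n) = 19*(-498 - 610) = 19*(-1108) = -21052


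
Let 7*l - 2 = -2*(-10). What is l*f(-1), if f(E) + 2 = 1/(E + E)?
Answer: -55/7 ≈ -7.8571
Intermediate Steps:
l = 22/7 (l = 2/7 + (-2*(-10))/7 = 2/7 + (⅐)*20 = 2/7 + 20/7 = 22/7 ≈ 3.1429)
f(E) = -2 + 1/(2*E) (f(E) = -2 + 1/(E + E) = -2 + 1/(2*E))
l*f(-1) = 22*(-2 + (½)/(-1))/7 = 22*(-2 + (½)*(-1))/7 = 22*(-2 - ½)/7 = (22/7)*(-5/2) = -55/7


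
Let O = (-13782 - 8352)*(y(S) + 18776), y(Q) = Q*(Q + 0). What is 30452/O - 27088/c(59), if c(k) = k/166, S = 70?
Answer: -589105767641935/7729657614 ≈ -76214.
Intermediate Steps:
y(Q) = Q**2 (y(Q) = Q*Q = Q**2)
c(k) = k/166 (c(k) = k*(1/166) = k/166)
O = -524044584 (O = (-13782 - 8352)*(70**2 + 18776) = -22134*(4900 + 18776) = -22134*23676 = -524044584)
30452/O - 27088/c(59) = 30452/(-524044584) - 27088/((1/166)*59) = 30452*(-1/524044584) - 27088/59/166 = -7613/131011146 - 27088*166/59 = -7613/131011146 - 4496608/59 = -589105767641935/7729657614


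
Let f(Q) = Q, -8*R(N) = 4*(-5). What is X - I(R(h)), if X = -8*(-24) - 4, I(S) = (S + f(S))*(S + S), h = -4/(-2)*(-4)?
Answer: 163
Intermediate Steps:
h = -8 (h = -4*(-½)*(-4) = 2*(-4) = -8)
R(N) = 5/2 (R(N) = -(-5)/2 = -⅛*(-20) = 5/2)
I(S) = 4*S² (I(S) = (S + S)*(S + S) = (2*S)*(2*S) = 4*S²)
X = 188 (X = 192 - 4 = 188)
X - I(R(h)) = 188 - 4*(5/2)² = 188 - 4*25/4 = 188 - 1*25 = 188 - 25 = 163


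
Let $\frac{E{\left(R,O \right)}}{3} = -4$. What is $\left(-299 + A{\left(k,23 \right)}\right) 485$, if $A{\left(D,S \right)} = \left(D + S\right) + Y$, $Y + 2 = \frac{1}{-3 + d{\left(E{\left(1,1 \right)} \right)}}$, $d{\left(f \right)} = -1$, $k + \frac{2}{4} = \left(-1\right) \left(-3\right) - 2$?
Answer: $- \frac{538835}{4} \approx -1.3471 \cdot 10^{5}$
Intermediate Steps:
$k = \frac{1}{2}$ ($k = - \frac{1}{2} - -1 = - \frac{1}{2} + \left(3 - 2\right) = - \frac{1}{2} + 1 = \frac{1}{2} \approx 0.5$)
$E{\left(R,O \right)} = -12$ ($E{\left(R,O \right)} = 3 \left(-4\right) = -12$)
$Y = - \frac{9}{4}$ ($Y = -2 + \frac{1}{-3 - 1} = -2 + \frac{1}{-4} = -2 - \frac{1}{4} = - \frac{9}{4} \approx -2.25$)
$A{\left(D,S \right)} = - \frac{9}{4} + D + S$ ($A{\left(D,S \right)} = \left(D + S\right) - \frac{9}{4} = - \frac{9}{4} + D + S$)
$\left(-299 + A{\left(k,23 \right)}\right) 485 = \left(-299 + \left(- \frac{9}{4} + \frac{1}{2} + 23\right)\right) 485 = \left(-299 + \frac{85}{4}\right) 485 = \left(- \frac{1111}{4}\right) 485 = - \frac{538835}{4}$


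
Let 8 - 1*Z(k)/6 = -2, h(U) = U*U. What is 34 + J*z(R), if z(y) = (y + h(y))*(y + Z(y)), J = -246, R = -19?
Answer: -3449378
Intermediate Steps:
h(U) = U²
Z(k) = 60 (Z(k) = 48 - 6*(-2) = 48 + 12 = 60)
z(y) = (60 + y)*(y + y²) (z(y) = (y + y²)*(y + 60) = (y + y²)*(60 + y) = (60 + y)*(y + y²))
34 + J*z(R) = 34 - (-4674)*(60 + (-19)² + 61*(-19)) = 34 - (-4674)*(60 + 361 - 1159) = 34 - (-4674)*(-738) = 34 - 246*14022 = 34 - 3449412 = -3449378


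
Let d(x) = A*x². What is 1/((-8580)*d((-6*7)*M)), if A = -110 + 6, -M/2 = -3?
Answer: 1/56665889280 ≈ 1.7647e-11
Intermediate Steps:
M = 6 (M = -2*(-3) = 6)
A = -104
d(x) = -104*x²
1/((-8580)*d((-6*7)*M)) = 1/((-8580)*((-104*(-6*7*6)²))) = -1/(8580*((-104*(-42*6)²))) = -1/(8580*((-104*(-252)²))) = -1/(8580*((-104*63504))) = -1/8580/(-6604416) = -1/8580*(-1/6604416) = 1/56665889280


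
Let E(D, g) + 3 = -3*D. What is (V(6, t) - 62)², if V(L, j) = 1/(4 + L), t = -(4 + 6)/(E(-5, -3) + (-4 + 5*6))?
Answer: 383161/100 ≈ 3831.6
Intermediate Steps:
E(D, g) = -3 - 3*D
t = -5/19 (t = -(4 + 6)/((-3 - 3*(-5)) + (-4 + 5*6)) = -10/((-3 + 15) + (-4 + 30)) = -10/(12 + 26) = -10/38 = -1*5/19 = -5/19 ≈ -0.26316)
(V(6, t) - 62)² = (1/(4 + 6) - 62)² = (1/10 - 62)² = (⅒ - 62)² = (-619/10)² = 383161/100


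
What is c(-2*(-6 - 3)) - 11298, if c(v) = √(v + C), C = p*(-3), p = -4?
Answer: -11298 + √30 ≈ -11293.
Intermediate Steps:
C = 12 (C = -4*(-3) = 12)
c(v) = √(12 + v) (c(v) = √(v + 12) = √(12 + v))
c(-2*(-6 - 3)) - 11298 = √(12 - 2*(-6 - 3)) - 11298 = √(12 - 2*(-9)) - 11298 = √(12 + 18) - 11298 = √30 - 11298 = -11298 + √30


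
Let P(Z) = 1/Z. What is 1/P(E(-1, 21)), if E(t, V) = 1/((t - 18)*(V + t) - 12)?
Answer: -1/392 ≈ -0.0025510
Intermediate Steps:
E(t, V) = 1/(-12 + (-18 + t)*(V + t)) (E(t, V) = 1/((-18 + t)*(V + t) - 12) = 1/(-12 + (-18 + t)*(V + t)))
1/P(E(-1, 21)) = 1/(1/(1/(-12 + (-1)² - 18*21 - 18*(-1) + 21*(-1)))) = 1/(1/(1/(-12 + 1 - 378 + 18 - 21))) = 1/(1/(1/(-392))) = 1/(1/(-1/392)) = 1/(-392) = -1/392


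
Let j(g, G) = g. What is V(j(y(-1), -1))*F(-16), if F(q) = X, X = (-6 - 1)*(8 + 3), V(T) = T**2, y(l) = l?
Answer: -77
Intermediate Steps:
X = -77 (X = -7*11 = -77)
F(q) = -77
V(j(y(-1), -1))*F(-16) = (-1)**2*(-77) = 1*(-77) = -77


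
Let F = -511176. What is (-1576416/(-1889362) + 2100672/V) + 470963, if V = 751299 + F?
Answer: 35611749703214995/75613211921 ≈ 4.7097e+5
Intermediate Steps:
V = 240123 (V = 751299 - 511176 = 240123)
(-1576416/(-1889362) + 2100672/V) + 470963 = (-1576416/(-1889362) + 2100672/240123) + 470963 = (-1576416*(-1/1889362) + 2100672*(1/240123)) + 470963 = (788208/944681 + 700224/80041) + 470963 = 724577265072/75613211921 + 470963 = 35611749703214995/75613211921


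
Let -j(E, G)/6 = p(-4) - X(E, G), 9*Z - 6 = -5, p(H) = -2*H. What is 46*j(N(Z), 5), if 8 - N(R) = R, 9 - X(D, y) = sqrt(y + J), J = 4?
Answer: -552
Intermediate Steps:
X(D, y) = 9 - sqrt(4 + y) (X(D, y) = 9 - sqrt(y + 4) = 9 - sqrt(4 + y))
Z = 1/9 (Z = 2/3 + (1/9)*(-5) = 2/3 - 5/9 = 1/9 ≈ 0.11111)
N(R) = 8 - R
j(E, G) = 6 - 6*sqrt(4 + G) (j(E, G) = -6*(-2*(-4) - (9 - sqrt(4 + G))) = -6*(8 + (-9 + sqrt(4 + G))) = -6*(-1 + sqrt(4 + G)) = 6 - 6*sqrt(4 + G))
46*j(N(Z), 5) = 46*(6 - 6*sqrt(4 + 5)) = 46*(6 - 6*sqrt(9)) = 46*(6 - 6*3) = 46*(6 - 18) = 46*(-12) = -552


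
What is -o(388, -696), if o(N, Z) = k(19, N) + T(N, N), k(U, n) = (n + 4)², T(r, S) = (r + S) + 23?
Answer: -154463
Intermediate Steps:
T(r, S) = 23 + S + r (T(r, S) = (S + r) + 23 = 23 + S + r)
k(U, n) = (4 + n)²
o(N, Z) = 23 + (4 + N)² + 2*N (o(N, Z) = (4 + N)² + (23 + N + N) = (4 + N)² + (23 + 2*N) = 23 + (4 + N)² + 2*N)
-o(388, -696) = -(39 + 388² + 10*388) = -(39 + 150544 + 3880) = -1*154463 = -154463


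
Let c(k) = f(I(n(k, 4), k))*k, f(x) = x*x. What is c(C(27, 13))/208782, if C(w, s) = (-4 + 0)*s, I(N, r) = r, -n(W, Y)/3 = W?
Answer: -70304/104391 ≈ -0.67347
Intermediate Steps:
n(W, Y) = -3*W
f(x) = x**2
C(w, s) = -4*s
c(k) = k**3 (c(k) = k**2*k = k**3)
c(C(27, 13))/208782 = (-4*13)**3/208782 = (-52)**3*(1/208782) = -140608*1/208782 = -70304/104391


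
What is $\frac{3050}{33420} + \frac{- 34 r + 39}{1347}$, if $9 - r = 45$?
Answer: $\frac{1543927}{1500558} \approx 1.0289$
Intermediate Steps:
$r = -36$ ($r = 9 - 45 = -36$)
$\frac{3050}{33420} + \frac{- 34 r + 39}{1347} = \frac{3050}{33420} + \frac{\left(-34\right) \left(-36\right) + 39}{1347} = 3050 \cdot \frac{1}{33420} + \left(1224 + 39\right) \frac{1}{1347} = \frac{305}{3342} + 1263 \cdot \frac{1}{1347} = \frac{305}{3342} + \frac{421}{449} = \frac{1543927}{1500558}$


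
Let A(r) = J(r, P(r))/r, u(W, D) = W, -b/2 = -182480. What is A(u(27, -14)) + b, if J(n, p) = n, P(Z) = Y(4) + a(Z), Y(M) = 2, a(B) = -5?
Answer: 364961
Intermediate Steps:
b = 364960 (b = -2*(-182480) = 364960)
P(Z) = -3 (P(Z) = 2 - 5 = -3)
A(r) = 1 (A(r) = r/r = 1)
A(u(27, -14)) + b = 1 + 364960 = 364961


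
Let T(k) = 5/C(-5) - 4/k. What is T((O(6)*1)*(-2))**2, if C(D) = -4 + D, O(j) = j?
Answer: 4/81 ≈ 0.049383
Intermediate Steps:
T(k) = -5/9 - 4/k (T(k) = 5/(-4 - 5) - 4/k = 5/(-9) - 4/k = 5*(-1/9) - 4/k = -5/9 - 4/k)
T((O(6)*1)*(-2))**2 = (-5/9 - 4/((6*1)*(-2)))**2 = (-5/9 - 4/(6*(-2)))**2 = (-5/9 - 4/(-12))**2 = (-5/9 - 4*(-1/12))**2 = (-5/9 + 1/3)**2 = (-2/9)**2 = 4/81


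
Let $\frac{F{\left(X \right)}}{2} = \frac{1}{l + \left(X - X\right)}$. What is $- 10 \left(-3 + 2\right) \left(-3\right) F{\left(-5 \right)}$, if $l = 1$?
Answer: $-60$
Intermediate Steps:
$F{\left(X \right)} = 2$ ($F{\left(X \right)} = \frac{2}{1 + \left(X - X\right)} = \frac{2}{1 + 0} = \frac{2}{1} = 2 \cdot 1 = 2$)
$- 10 \left(-3 + 2\right) \left(-3\right) F{\left(-5 \right)} = - 10 \left(-3 + 2\right) \left(-3\right) 2 = - 10 \left(\left(-1\right) \left(-3\right)\right) 2 = \left(-10\right) 3 \cdot 2 = \left(-30\right) 2 = -60$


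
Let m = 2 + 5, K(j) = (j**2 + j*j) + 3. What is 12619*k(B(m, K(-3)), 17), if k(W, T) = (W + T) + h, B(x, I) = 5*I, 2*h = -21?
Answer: 2814037/2 ≈ 1.4070e+6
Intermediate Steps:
h = -21/2 (h = (1/2)*(-21) = -21/2 ≈ -10.500)
K(j) = 3 + 2*j**2 (K(j) = (j**2 + j**2) + 3 = 2*j**2 + 3 = 3 + 2*j**2)
m = 7
k(W, T) = -21/2 + T + W (k(W, T) = (W + T) - 21/2 = (T + W) - 21/2 = -21/2 + T + W)
12619*k(B(m, K(-3)), 17) = 12619*(-21/2 + 17 + 5*(3 + 2*(-3)**2)) = 12619*(-21/2 + 17 + 5*(3 + 2*9)) = 12619*(-21/2 + 17 + 5*(3 + 18)) = 12619*(-21/2 + 17 + 5*21) = 12619*(-21/2 + 17 + 105) = 12619*(223/2) = 2814037/2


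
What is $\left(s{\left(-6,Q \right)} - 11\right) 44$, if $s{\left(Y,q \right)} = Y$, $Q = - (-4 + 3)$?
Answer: $-748$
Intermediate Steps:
$Q = 1$ ($Q = \left(-1\right) \left(-1\right) = 1$)
$\left(s{\left(-6,Q \right)} - 11\right) 44 = \left(-6 - 11\right) 44 = \left(-17\right) 44 = -748$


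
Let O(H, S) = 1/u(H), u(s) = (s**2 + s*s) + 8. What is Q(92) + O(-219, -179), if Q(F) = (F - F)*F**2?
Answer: 1/95930 ≈ 1.0424e-5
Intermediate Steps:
Q(F) = 0 (Q(F) = 0*F**2 = 0)
u(s) = 8 + 2*s**2 (u(s) = (s**2 + s**2) + 8 = 2*s**2 + 8 = 8 + 2*s**2)
O(H, S) = 1/(8 + 2*H**2)
Q(92) + O(-219, -179) = 0 + 1/(2*(4 + (-219)**2)) = 0 + 1/(2*(4 + 47961)) = 0 + (1/2)/47965 = 0 + (1/2)*(1/47965) = 0 + 1/95930 = 1/95930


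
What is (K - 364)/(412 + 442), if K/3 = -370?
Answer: -737/427 ≈ -1.7260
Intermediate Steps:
K = -1110 (K = 3*(-370) = -1110)
(K - 364)/(412 + 442) = (-1110 - 364)/(412 + 442) = -1474/854 = -1474*1/854 = -737/427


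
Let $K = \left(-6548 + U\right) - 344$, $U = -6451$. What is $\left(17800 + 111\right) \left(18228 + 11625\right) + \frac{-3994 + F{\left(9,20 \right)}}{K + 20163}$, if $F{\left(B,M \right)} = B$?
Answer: $\frac{729326820415}{1364} \approx 5.347 \cdot 10^{8}$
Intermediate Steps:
$K = -13343$ ($K = \left(-6548 - 6451\right) - 344 = -12999 - 344 = -13343$)
$\left(17800 + 111\right) \left(18228 + 11625\right) + \frac{-3994 + F{\left(9,20 \right)}}{K + 20163} = \left(17800 + 111\right) \left(18228 + 11625\right) + \frac{-3994 + 9}{-13343 + 20163} = 17911 \cdot 29853 - \frac{3985}{6820} = 534697083 - \frac{797}{1364} = \frac{729326820415}{1364}$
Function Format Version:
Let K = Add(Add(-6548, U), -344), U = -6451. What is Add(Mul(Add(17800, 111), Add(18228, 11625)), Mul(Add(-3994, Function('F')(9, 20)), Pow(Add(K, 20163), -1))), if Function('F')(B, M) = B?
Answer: Rational(729326820415, 1364) ≈ 5.3470e+8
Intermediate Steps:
K = -13343 (K = Add(Add(-6548, -6451), -344) = Add(-12999, -344) = -13343)
Add(Mul(Add(17800, 111), Add(18228, 11625)), Mul(Add(-3994, Function('F')(9, 20)), Pow(Add(K, 20163), -1))) = Add(Mul(Add(17800, 111), Add(18228, 11625)), Mul(Add(-3994, 9), Pow(Add(-13343, 20163), -1))) = Add(Mul(17911, 29853), Mul(-3985, Pow(6820, -1))) = Add(534697083, Mul(-3985, Rational(1, 6820))) = Add(534697083, Rational(-797, 1364)) = Rational(729326820415, 1364)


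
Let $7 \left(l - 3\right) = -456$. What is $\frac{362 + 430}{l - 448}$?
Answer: $- \frac{5544}{3571} \approx -1.5525$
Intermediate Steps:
$l = - \frac{435}{7}$ ($l = 3 + \frac{1}{7} \left(-456\right) = 3 - \frac{456}{7} = - \frac{435}{7} \approx -62.143$)
$\frac{362 + 430}{l - 448} = \frac{362 + 430}{- \frac{435}{7} - 448} = \frac{792}{- \frac{3571}{7}} = 792 \left(- \frac{7}{3571}\right) = - \frac{5544}{3571}$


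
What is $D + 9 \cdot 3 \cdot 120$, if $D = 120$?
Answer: $3360$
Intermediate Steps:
$D + 9 \cdot 3 \cdot 120 = 120 + 9 \cdot 3 \cdot 120 = 120 + 27 \cdot 120 = 120 + 3240 = 3360$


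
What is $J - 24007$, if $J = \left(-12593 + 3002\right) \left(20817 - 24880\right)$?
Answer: $38944226$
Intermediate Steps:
$J = 38968233$ ($J = \left(-9591\right) \left(-4063\right) = 38968233$)
$J - 24007 = 38968233 - 24007 = 38944226$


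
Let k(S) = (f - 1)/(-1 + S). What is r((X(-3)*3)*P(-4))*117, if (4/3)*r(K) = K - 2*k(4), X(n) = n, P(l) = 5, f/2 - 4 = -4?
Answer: -15561/4 ≈ -3890.3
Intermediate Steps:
f = 0 (f = 8 + 2*(-4) = 8 - 8 = 0)
k(S) = -1/(-1 + S) (k(S) = (0 - 1)/(-1 + S) = -1/(-1 + S))
r(K) = 1/2 + 3*K/4 (r(K) = 3*(K - (-2)/(-1 + 4))/4 = 3*(K - (-2)/3)/4 = 3*(K - 2*(-1/3))/4 = 3*(K + 2/3)/4 = 3*(2/3 + K)/4 = 1/2 + 3*K/4)
r((X(-3)*3)*P(-4))*117 = (1/2 + 3*(-3*3*5)/4)*117 = (1/2 + 3*(-9*5)/4)*117 = (1/2 + (3/4)*(-45))*117 = (1/2 - 135/4)*117 = -133/4*117 = -15561/4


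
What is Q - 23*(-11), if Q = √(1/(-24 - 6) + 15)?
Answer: 253 + √13470/30 ≈ 256.87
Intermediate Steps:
Q = √13470/30 (Q = √(1/(-30) + 15) = √(-1/30 + 15) = √(449/30) = √13470/30 ≈ 3.8687)
Q - 23*(-11) = √13470/30 - 23*(-11) = √13470/30 + 253 = 253 + √13470/30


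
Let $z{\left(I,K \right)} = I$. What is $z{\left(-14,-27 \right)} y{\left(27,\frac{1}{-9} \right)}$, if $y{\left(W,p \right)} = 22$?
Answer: $-308$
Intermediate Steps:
$z{\left(-14,-27 \right)} y{\left(27,\frac{1}{-9} \right)} = \left(-14\right) 22 = -308$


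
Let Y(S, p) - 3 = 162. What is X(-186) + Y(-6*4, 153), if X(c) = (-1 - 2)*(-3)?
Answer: 174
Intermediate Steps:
Y(S, p) = 165 (Y(S, p) = 3 + 162 = 165)
X(c) = 9 (X(c) = -3*(-3) = 9)
X(-186) + Y(-6*4, 153) = 9 + 165 = 174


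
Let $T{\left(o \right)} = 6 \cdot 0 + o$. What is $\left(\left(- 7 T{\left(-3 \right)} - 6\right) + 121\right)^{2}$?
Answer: $18496$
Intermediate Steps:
$T{\left(o \right)} = o$ ($T{\left(o \right)} = 0 + o = o$)
$\left(\left(- 7 T{\left(-3 \right)} - 6\right) + 121\right)^{2} = \left(\left(\left(-7\right) \left(-3\right) - 6\right) + 121\right)^{2} = \left(\left(21 - 6\right) + 121\right)^{2} = \left(15 + 121\right)^{2} = 136^{2} = 18496$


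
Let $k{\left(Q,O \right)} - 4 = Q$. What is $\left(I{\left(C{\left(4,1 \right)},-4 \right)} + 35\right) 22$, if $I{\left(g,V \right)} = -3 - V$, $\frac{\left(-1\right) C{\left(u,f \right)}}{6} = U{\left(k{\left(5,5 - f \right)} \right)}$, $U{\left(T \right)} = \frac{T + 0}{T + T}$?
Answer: $792$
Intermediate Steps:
$k{\left(Q,O \right)} = 4 + Q$
$U{\left(T \right)} = \frac{1}{2}$ ($U{\left(T \right)} = \frac{T}{2 T} = T \frac{1}{2 T} = \frac{1}{2}$)
$C{\left(u,f \right)} = -3$ ($C{\left(u,f \right)} = \left(-6\right) \frac{1}{2} = -3$)
$\left(I{\left(C{\left(4,1 \right)},-4 \right)} + 35\right) 22 = \left(\left(-3 - -4\right) + 35\right) 22 = \left(\left(-3 + 4\right) + 35\right) 22 = \left(1 + 35\right) 22 = 36 \cdot 22 = 792$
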